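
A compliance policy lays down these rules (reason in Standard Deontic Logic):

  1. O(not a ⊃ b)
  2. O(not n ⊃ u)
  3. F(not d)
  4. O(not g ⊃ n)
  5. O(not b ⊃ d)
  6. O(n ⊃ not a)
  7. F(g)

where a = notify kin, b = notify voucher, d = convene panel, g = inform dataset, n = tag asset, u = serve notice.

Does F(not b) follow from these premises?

Yes

F(g) at premise 7 means O(not g).
From O(not g) and premise 4, O(not g ⊃ n), we obtain O(n).
Applying K to premise 6 (O(n ⊃ not a)) and O(n) yields O(not a).
With premise 1, O(not a ⊃ b), the K-axiom yields O(b).
Premises 2, 3, 5 do not contribute to this derivation.
So O(b) holds, i.e. F(not b). The claim follows.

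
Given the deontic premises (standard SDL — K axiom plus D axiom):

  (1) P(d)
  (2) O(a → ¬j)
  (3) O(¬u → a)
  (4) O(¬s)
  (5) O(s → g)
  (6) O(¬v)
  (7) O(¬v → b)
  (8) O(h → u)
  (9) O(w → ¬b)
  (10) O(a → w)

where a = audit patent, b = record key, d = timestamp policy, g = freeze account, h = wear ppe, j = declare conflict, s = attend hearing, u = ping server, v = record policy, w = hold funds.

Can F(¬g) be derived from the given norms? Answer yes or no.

No

Premise 5 is O(s → g), but O(s) is not derivable from the premises, so it does not yield O(g).
No other premise forces O(g). An ideal world satisfying every premise can still have ¬g true, so F(¬g) is not derivable.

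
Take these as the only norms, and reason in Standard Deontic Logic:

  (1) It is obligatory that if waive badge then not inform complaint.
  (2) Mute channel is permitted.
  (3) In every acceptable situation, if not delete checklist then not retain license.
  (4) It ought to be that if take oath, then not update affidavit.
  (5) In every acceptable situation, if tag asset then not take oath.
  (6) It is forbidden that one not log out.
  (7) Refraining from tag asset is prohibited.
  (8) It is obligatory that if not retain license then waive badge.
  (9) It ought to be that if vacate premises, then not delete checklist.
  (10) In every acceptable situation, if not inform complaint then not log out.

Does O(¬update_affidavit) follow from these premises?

No

Premise 4 is O(take_oath → ¬update_affidavit), but O(take_oath) is not derivable from the premises, so it does not yield O(¬update_affidavit).
No other premise forces O(¬update_affidavit). An ideal world satisfying every premise can still have ¬update_affidavit false, so O(¬update_affidavit) is not derivable.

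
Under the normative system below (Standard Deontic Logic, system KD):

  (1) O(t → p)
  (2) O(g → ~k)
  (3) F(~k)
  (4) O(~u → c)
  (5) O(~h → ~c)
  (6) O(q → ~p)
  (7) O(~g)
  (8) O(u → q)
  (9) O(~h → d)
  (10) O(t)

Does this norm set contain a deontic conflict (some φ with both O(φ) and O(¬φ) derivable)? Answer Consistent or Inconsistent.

Premise 2 is O(g → ~k), but O(g) is not derivable from the premises, so it does not yield O(~k).
So O(~k) is not derivable, and the apparent clash with O(k) does not arise.
A world satisfying every obligation exists (e.g. c=true, d=false, g=false, h=true, k=true, p=true, q=false, t=true, u=false); no atom is both obligatory and forbidden, so the set is consistent.

Consistent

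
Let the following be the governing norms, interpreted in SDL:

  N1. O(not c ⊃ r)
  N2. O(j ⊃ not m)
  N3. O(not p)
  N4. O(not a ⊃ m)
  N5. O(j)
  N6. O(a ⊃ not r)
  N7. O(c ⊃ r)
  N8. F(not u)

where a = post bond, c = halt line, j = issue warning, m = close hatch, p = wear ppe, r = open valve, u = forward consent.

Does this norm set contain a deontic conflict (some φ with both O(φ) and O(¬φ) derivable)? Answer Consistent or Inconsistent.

Inconsistent

By case analysis on c: premise 7 gives O(c ⊃ r) and premise 1 gives O(not c ⊃ r), so O(r) either way.
Premise 6 is O(a ⊃ not r); contrapositively O(r ⊃ not a). Since O(r) holds, K gives O(not a).
Applying K to premise 4 (O(not a ⊃ m)) and O(not a) yields O(m).
Premise 2, O(j ⊃ not m), contraposes to O(m ⊃ not j); with O(m) we get O(not j).
But premise 5 directly asserts O(j).
We now have both O(not j) and O(j) — j is simultaneously obligatory and forbidden, violating the D-axiom.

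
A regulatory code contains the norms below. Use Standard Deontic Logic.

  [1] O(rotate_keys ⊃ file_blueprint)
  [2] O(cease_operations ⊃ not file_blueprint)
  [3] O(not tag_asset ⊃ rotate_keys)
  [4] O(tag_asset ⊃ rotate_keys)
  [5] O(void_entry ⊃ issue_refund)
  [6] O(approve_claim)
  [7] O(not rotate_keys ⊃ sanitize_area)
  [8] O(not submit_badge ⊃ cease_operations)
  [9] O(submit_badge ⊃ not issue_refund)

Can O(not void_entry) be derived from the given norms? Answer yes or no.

Yes

By case analysis on not tag_asset: premise 3 gives O(not tag_asset ⊃ rotate_keys) and premise 4 gives O(tag_asset ⊃ rotate_keys), so O(rotate_keys) either way.
Premise 1 is O(rotate_keys ⊃ file_blueprint); since O(rotate_keys), deontic closure gives O(file_blueprint).
Premise 2 is O(cease_operations ⊃ not file_blueprint); contrapositively O(file_blueprint ⊃ not cease_operations). Since O(file_blueprint) holds, K gives O(not cease_operations).
Premise 8, O(not submit_badge ⊃ cease_operations), contraposes to O(not cease_operations ⊃ submit_badge); with O(not cease_operations) we get O(submit_badge).
Premise 9 is O(submit_badge ⊃ not issue_refund); since O(submit_badge), deontic closure gives O(not issue_refund).
The contrapositive of premise 5 (O(void_entry ⊃ issue_refund)) is O(not issue_refund ⊃ not void_entry), and O(not issue_refund) is already established, so O(not void_entry).
Premises 6, 7 do not contribute to this derivation.
So O(not void_entry) follows.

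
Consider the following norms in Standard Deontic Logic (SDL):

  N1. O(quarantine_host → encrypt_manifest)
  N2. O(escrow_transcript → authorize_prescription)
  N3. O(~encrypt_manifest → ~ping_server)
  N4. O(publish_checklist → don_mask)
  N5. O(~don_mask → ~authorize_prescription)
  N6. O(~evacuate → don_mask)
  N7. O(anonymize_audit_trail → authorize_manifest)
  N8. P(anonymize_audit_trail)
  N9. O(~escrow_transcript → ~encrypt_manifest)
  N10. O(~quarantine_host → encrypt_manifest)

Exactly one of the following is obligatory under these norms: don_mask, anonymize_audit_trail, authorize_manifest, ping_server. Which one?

don_mask

Premises 1 and 10 are O(quarantine_host → encrypt_manifest) and O(~quarantine_host → encrypt_manifest); every ideal world satisfies quarantine_host or ~quarantine_host, so in either case encrypt_manifest holds — hence O(encrypt_manifest).
The contrapositive of premise 9 (O(~escrow_transcript → ~encrypt_manifest)) is O(encrypt_manifest → escrow_transcript), and O(encrypt_manifest) is already established, so O(escrow_transcript).
With premise 2, O(escrow_transcript → authorize_prescription), the K-axiom yields O(authorize_prescription).
Premise 5, O(~don_mask → ~authorize_prescription), contraposes to O(authorize_prescription → don_mask); with O(authorize_prescription) we get O(don_mask).
So O(don_mask) holds — don_mask is obligatory. None of the other listed options is made obligatory by any chain of premises.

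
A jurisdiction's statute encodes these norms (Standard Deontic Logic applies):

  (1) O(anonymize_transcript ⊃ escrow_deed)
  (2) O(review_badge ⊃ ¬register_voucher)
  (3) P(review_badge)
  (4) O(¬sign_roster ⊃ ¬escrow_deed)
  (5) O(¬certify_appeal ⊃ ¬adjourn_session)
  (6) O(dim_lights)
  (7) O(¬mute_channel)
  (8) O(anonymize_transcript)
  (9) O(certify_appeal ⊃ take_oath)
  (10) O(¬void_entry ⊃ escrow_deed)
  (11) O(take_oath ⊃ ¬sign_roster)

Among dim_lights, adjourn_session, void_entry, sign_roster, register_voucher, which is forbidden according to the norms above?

Premise 8 gives O(anonymize_transcript).
Premise 1 is O(anonymize_transcript ⊃ escrow_deed); since O(anonymize_transcript), deontic closure gives O(escrow_deed).
Premise 4 is O(¬sign_roster ⊃ ¬escrow_deed); contrapositively O(escrow_deed ⊃ sign_roster). Since O(escrow_deed) holds, K gives O(sign_roster).
Premise 11, O(take_oath ⊃ ¬sign_roster), contraposes to O(sign_roster ⊃ ¬take_oath); with O(sign_roster) we get O(¬take_oath).
Premise 9, O(certify_appeal ⊃ take_oath), contraposes to O(¬take_oath ⊃ ¬certify_appeal); with O(¬take_oath) we get O(¬certify_appeal).
Premise 5 is O(¬certify_appeal ⊃ ¬adjourn_session); since O(¬certify_appeal), deontic closure gives O(¬adjourn_session).
So O(¬adjourn_session) holds, i.e. adjourn_session is forbidden. None of the other listed options is forbidden under the premises.

adjourn_session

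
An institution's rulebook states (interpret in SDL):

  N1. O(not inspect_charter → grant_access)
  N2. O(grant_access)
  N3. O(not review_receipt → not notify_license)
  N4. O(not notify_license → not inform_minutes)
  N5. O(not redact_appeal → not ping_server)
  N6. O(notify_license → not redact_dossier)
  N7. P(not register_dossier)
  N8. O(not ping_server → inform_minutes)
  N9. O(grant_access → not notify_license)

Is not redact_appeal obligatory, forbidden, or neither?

Premise 2 gives O(grant_access).
From O(grant_access) and premise 9, O(grant_access → not notify_license), we obtain O(not notify_license).
Premise 4 is O(not notify_license → not inform_minutes); since O(not notify_license), deontic closure gives O(not inform_minutes).
The contrapositive of premise 8 (O(not ping_server → inform_minutes)) is O(not inform_minutes → ping_server), and O(not inform_minutes) is already established, so O(ping_server).
The contrapositive of premise 5 (O(not redact_appeal → not ping_server)) is O(ping_server → redact_appeal), and O(ping_server) is already established, so O(redact_appeal).
Premises 1, 3, 6, 7 do not contribute to this derivation.
Thus O(redact_appeal), which is F(not redact_appeal): not redact_appeal is forbidden.

Forbidden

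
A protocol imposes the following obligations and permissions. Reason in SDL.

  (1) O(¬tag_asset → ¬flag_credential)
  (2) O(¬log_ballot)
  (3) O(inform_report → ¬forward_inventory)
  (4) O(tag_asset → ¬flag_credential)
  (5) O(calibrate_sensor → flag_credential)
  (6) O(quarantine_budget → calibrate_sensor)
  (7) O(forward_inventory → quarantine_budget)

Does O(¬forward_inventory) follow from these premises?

Yes

By case analysis on tag_asset: premise 4 gives O(tag_asset → ¬flag_credential) and premise 1 gives O(¬tag_asset → ¬flag_credential), so O(¬flag_credential) either way.
Premise 5 is O(calibrate_sensor → flag_credential); contrapositively O(¬flag_credential → ¬calibrate_sensor). Since O(¬flag_credential) holds, K gives O(¬calibrate_sensor).
Premise 6, O(quarantine_budget → calibrate_sensor), contraposes to O(¬calibrate_sensor → ¬quarantine_budget); with O(¬calibrate_sensor) we get O(¬quarantine_budget).
Premise 7, O(forward_inventory → quarantine_budget), contraposes to O(¬quarantine_budget → ¬forward_inventory); with O(¬quarantine_budget) we get O(¬forward_inventory).
Premises 2, 3 do not contribute to this derivation.
So O(¬forward_inventory) follows.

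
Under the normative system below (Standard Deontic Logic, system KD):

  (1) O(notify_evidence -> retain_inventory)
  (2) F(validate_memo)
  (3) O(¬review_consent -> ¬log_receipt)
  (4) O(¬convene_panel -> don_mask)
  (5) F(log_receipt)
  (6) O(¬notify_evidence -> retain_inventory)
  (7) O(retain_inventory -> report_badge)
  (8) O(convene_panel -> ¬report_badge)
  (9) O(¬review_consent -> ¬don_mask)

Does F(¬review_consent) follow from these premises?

By case analysis on notify_evidence: premise 1 gives O(notify_evidence -> retain_inventory) and premise 6 gives O(¬notify_evidence -> retain_inventory), so O(retain_inventory) either way.
Premise 7 is O(retain_inventory -> report_badge); since O(retain_inventory), deontic closure gives O(report_badge).
Premise 8, O(convene_panel -> ¬report_badge), contraposes to O(report_badge -> ¬convene_panel); with O(report_badge) we get O(¬convene_panel).
From O(¬convene_panel) and premise 4, O(¬convene_panel -> don_mask), we obtain O(don_mask).
The contrapositive of premise 9 (O(¬review_consent -> ¬don_mask)) is O(don_mask -> review_consent), and O(don_mask) is already established, so O(review_consent).
Premises 2, 3, 5 do not contribute to this derivation.
So O(review_consent) holds, i.e. F(¬review_consent). The claim follows.

Yes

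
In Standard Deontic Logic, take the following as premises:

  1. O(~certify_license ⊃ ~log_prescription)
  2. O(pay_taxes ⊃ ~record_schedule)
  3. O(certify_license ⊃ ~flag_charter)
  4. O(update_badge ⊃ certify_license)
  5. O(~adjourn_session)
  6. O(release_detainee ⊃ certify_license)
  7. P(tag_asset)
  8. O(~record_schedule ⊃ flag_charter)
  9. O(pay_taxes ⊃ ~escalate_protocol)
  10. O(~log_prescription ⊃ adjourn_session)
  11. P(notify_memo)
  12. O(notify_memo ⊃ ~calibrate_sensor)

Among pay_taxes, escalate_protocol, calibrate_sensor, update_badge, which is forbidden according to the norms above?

pay_taxes

Premise 5 states O(~adjourn_session) outright.
The contrapositive of premise 10 (O(~log_prescription ⊃ adjourn_session)) is O(~adjourn_session ⊃ log_prescription), and O(~adjourn_session) is already established, so O(log_prescription).
Premise 1 is O(~certify_license ⊃ ~log_prescription); contrapositively O(log_prescription ⊃ certify_license). Since O(log_prescription) holds, K gives O(certify_license).
With premise 3, O(certify_license ⊃ ~flag_charter), the K-axiom yields O(~flag_charter).
Premise 8 is O(~record_schedule ⊃ flag_charter); contrapositively O(~flag_charter ⊃ record_schedule). Since O(~flag_charter) holds, K gives O(record_schedule).
Premise 2 is O(pay_taxes ⊃ ~record_schedule); contrapositively O(record_schedule ⊃ ~pay_taxes). Since O(record_schedule) holds, K gives O(~pay_taxes).
So O(~pay_taxes) holds, i.e. pay_taxes is forbidden. None of the other listed options is forbidden under the premises.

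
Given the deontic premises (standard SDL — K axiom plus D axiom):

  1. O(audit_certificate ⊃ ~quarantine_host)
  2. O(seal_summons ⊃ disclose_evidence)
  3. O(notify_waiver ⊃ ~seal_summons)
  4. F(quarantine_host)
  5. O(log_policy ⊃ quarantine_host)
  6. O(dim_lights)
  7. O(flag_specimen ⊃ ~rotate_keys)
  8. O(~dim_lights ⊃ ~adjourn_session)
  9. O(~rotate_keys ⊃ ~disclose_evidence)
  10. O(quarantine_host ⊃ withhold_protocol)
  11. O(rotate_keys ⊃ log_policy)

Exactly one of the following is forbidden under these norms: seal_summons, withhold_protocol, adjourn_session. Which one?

seal_summons

F(quarantine_host) at premise 4 means O(~quarantine_host).
Premise 5, O(log_policy ⊃ quarantine_host), contraposes to O(~quarantine_host ⊃ ~log_policy); with O(~quarantine_host) we get O(~log_policy).
Premise 11, O(rotate_keys ⊃ log_policy), contraposes to O(~log_policy ⊃ ~rotate_keys); with O(~log_policy) we get O(~rotate_keys).
With premise 9, O(~rotate_keys ⊃ ~disclose_evidence), the K-axiom yields O(~disclose_evidence).
Premise 2, O(seal_summons ⊃ disclose_evidence), contraposes to O(~disclose_evidence ⊃ ~seal_summons); with O(~disclose_evidence) we get O(~seal_summons).
So O(~seal_summons) holds, i.e. seal_summons is forbidden. None of the other listed options is forbidden under the premises.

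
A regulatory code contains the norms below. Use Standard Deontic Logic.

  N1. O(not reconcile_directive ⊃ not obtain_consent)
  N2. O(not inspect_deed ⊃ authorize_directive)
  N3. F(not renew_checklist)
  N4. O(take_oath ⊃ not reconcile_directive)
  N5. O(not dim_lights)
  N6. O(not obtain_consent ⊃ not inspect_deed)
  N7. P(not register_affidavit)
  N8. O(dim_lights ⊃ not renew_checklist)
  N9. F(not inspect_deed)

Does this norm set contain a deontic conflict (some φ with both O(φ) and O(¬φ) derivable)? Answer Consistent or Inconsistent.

Consistent

Premise 8 is O(dim_lights ⊃ not renew_checklist), but O(dim_lights) is not derivable from the premises, so it does not yield O(not renew_checklist).
So O(not renew_checklist) is not derivable, and the apparent clash with O(renew_checklist) does not arise.
A world satisfying every obligation exists (e.g. authorize_directive=false, dim_lights=false, inspect_deed=true, obtain_consent=true, reconcile_directive=true, register_affidavit=false, renew_checklist=true, take_oath=false); no atom is both obligatory and forbidden, so the set is consistent.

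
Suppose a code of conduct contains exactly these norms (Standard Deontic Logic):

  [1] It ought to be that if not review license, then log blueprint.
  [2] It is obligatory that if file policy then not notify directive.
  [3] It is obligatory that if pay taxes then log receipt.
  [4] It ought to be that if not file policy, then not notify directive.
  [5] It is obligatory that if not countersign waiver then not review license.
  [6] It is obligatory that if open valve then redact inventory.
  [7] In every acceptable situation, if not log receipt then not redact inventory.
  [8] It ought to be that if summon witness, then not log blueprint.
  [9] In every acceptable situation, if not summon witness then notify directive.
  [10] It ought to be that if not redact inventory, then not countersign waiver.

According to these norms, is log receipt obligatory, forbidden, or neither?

Obligatory

By case analysis on ¬file_policy: premise 4 gives O(¬file_policy → ¬notify_directive) and premise 2 gives O(file_policy → ¬notify_directive), so O(¬notify_directive) either way.
Premise 9, O(¬summon_witness → notify_directive), contraposes to O(¬notify_directive → summon_witness); with O(¬notify_directive) we get O(summon_witness).
Applying K to premise 8 (O(summon_witness → ¬log_blueprint)) and O(summon_witness) yields O(¬log_blueprint).
Premise 1 is O(¬review_license → log_blueprint); contrapositively O(¬log_blueprint → review_license). Since O(¬log_blueprint) holds, K gives O(review_license).
The contrapositive of premise 5 (O(¬countersign_waiver → ¬review_license)) is O(review_license → countersign_waiver), and O(review_license) is already established, so O(countersign_waiver).
Premise 10 is O(¬redact_inventory → ¬countersign_waiver); contrapositively O(countersign_waiver → redact_inventory). Since O(countersign_waiver) holds, K gives O(redact_inventory).
Premise 7 is O(¬log_receipt → ¬redact_inventory); contrapositively O(redact_inventory → log_receipt). Since O(redact_inventory) holds, K gives O(log_receipt).
Premises 3, 6 do not contribute to this derivation.
Hence log_receipt is obligatory.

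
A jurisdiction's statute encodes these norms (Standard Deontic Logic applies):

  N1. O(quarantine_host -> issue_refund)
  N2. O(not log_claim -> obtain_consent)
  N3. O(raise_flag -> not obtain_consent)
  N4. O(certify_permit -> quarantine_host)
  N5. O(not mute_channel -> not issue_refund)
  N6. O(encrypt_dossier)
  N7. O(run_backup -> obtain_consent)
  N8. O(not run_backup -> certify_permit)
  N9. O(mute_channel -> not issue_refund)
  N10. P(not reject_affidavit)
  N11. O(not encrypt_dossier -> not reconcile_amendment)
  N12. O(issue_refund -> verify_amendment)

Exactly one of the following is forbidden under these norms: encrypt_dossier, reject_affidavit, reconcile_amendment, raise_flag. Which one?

Premises 5 and 9 cover both cases: O(not mute_channel -> not issue_refund) and O(mute_channel -> not issue_refund). Since not mute_channel ∨ mute_channel is a tautology, O(not issue_refund) follows.
Premise 1, O(quarantine_host -> issue_refund), contraposes to O(not issue_refund -> not quarantine_host); with O(not issue_refund) we get O(not quarantine_host).
Premise 4 is O(certify_permit -> quarantine_host); contrapositively O(not quarantine_host -> not certify_permit). Since O(not quarantine_host) holds, K gives O(not certify_permit).
Premise 8, O(not run_backup -> certify_permit), contraposes to O(not certify_permit -> run_backup); with O(not certify_permit) we get O(run_backup).
With premise 7, O(run_backup -> obtain_consent), the K-axiom yields O(obtain_consent).
The contrapositive of premise 3 (O(raise_flag -> not obtain_consent)) is O(obtain_consent -> not raise_flag), and O(obtain_consent) is already established, so O(not raise_flag).
So O(not raise_flag) holds, i.e. raise_flag is forbidden. None of the other listed options is forbidden under the premises.

raise_flag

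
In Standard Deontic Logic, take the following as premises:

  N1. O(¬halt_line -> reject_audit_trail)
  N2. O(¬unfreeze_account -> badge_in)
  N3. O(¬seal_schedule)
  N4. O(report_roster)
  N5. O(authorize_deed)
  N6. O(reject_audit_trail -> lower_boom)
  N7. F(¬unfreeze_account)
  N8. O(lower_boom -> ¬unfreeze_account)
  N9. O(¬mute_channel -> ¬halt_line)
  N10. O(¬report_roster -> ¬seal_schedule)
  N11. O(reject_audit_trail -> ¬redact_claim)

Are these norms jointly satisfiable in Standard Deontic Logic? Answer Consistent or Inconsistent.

Premise 10 is O(¬report_roster -> ¬seal_schedule); even if O(¬seal_schedule) held, inferring O(¬report_roster) would be affirming the consequent — invalid.
So O(¬report_roster) is not derivable, and the apparent clash with O(report_roster) does not arise.
A world satisfying every obligation exists (e.g. authorize_deed=true, badge_in=false, halt_line=true, lower_boom=false, mute_channel=true, redact_claim=false, reject_audit_trail=false, report_roster=true, seal_schedule=false, unfreeze_account=true); no atom is both obligatory and forbidden, so the set is consistent.

Consistent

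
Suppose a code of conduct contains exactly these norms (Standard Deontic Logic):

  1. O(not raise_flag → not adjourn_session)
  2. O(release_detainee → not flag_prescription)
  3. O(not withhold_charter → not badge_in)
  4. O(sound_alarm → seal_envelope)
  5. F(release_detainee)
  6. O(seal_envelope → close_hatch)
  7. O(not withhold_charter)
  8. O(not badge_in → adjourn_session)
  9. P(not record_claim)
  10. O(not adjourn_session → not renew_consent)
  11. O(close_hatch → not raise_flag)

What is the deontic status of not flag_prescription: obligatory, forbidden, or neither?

Neither

Premise 2 is O(release_detainee → not flag_prescription), but O(release_detainee) is not derivable from the premises, so it does not yield O(not flag_prescription).
No premise or chain of K-axiom applications forces O(not flag_prescription), and none forces O(flag_prescription). So not flag_prescription is neither obligatory nor forbidden under these norms.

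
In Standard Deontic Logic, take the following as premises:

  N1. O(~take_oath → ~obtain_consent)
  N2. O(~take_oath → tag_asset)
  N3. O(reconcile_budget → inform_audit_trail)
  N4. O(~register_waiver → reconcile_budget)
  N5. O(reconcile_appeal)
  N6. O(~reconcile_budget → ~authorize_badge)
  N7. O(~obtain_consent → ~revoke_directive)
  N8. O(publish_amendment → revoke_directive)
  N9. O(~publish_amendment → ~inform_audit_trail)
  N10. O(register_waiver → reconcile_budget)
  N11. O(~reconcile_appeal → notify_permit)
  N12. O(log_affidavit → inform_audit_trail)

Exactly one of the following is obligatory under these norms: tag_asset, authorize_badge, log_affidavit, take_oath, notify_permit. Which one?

Premises 4 and 10 cover both cases: O(~register_waiver → reconcile_budget) and O(register_waiver → reconcile_budget). Since ~register_waiver ∨ register_waiver is a tautology, O(reconcile_budget) follows.
With premise 3, O(reconcile_budget → inform_audit_trail), the K-axiom yields O(inform_audit_trail).
The contrapositive of premise 9 (O(~publish_amendment → ~inform_audit_trail)) is O(inform_audit_trail → publish_amendment), and O(inform_audit_trail) is already established, so O(publish_amendment).
Premise 8 is O(publish_amendment → revoke_directive); since O(publish_amendment), deontic closure gives O(revoke_directive).
Premise 7, O(~obtain_consent → ~revoke_directive), contraposes to O(revoke_directive → obtain_consent); with O(revoke_directive) we get O(obtain_consent).
Premise 1, O(~take_oath → ~obtain_consent), contraposes to O(obtain_consent → take_oath); with O(obtain_consent) we get O(take_oath).
So O(take_oath) holds — take_oath is obligatory. None of the other listed options is made obligatory by any chain of premises.

take_oath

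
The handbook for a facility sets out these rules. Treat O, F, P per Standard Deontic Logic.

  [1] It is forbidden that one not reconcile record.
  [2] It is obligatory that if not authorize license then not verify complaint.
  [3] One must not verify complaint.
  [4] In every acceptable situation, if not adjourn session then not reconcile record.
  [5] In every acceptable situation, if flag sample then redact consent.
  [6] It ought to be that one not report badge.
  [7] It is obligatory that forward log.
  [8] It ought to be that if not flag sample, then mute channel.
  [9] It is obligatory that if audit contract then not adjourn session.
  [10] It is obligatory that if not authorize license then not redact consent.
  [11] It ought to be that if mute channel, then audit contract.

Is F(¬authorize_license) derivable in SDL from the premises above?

Premise 1, F(¬reconcile_record), is equivalent to O(reconcile_record).
Premise 4, O(¬adjourn_session → ¬reconcile_record), contraposes to O(reconcile_record → adjourn_session); with O(reconcile_record) we get O(adjourn_session).
Premise 9 is O(audit_contract → ¬adjourn_session); contrapositively O(adjourn_session → ¬audit_contract). Since O(adjourn_session) holds, K gives O(¬audit_contract).
Premise 11 is O(mute_channel → audit_contract); contrapositively O(¬audit_contract → ¬mute_channel). Since O(¬audit_contract) holds, K gives O(¬mute_channel).
Premise 8 is O(¬flag_sample → mute_channel); contrapositively O(¬mute_channel → flag_sample). Since O(¬mute_channel) holds, K gives O(flag_sample).
With premise 5, O(flag_sample → redact_consent), the K-axiom yields O(redact_consent).
Premise 10 is O(¬authorize_license → ¬redact_consent); contrapositively O(redact_consent → authorize_license). Since O(redact_consent) holds, K gives O(authorize_license).
Premises 2, 3, 6, 7 do not contribute to this derivation.
So O(authorize_license) holds, i.e. F(¬authorize_license). The claim follows.

Yes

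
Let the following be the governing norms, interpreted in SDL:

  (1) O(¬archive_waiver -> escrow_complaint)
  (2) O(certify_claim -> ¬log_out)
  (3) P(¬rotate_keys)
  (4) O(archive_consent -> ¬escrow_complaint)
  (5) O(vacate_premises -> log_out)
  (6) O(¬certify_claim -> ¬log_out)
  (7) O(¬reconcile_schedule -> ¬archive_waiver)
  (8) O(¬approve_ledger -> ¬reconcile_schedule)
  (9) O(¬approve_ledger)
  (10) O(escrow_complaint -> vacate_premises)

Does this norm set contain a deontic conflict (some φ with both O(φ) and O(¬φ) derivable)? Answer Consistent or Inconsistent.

Inconsistent

By case analysis on ¬certify_claim: premise 6 gives O(¬certify_claim -> ¬log_out) and premise 2 gives O(certify_claim -> ¬log_out), so O(¬log_out) either way.
The contrapositive of premise 5 (O(vacate_premises -> log_out)) is O(¬log_out -> ¬vacate_premises), and O(¬log_out) is already established, so O(¬vacate_premises).
Premise 10 is O(escrow_complaint -> vacate_premises); contrapositively O(¬vacate_premises -> ¬escrow_complaint). Since O(¬vacate_premises) holds, K gives O(¬escrow_complaint).
The contrapositive of premise 1 (O(¬archive_waiver -> escrow_complaint)) is O(¬escrow_complaint -> archive_waiver), and O(¬escrow_complaint) is already established, so O(archive_waiver).
Premise 7 is O(¬reconcile_schedule -> ¬archive_waiver); contrapositively O(archive_waiver -> reconcile_schedule). Since O(archive_waiver) holds, K gives O(reconcile_schedule).
Premise 8, O(¬approve_ledger -> ¬reconcile_schedule), contraposes to O(reconcile_schedule -> approve_ledger); with O(reconcile_schedule) we get O(approve_ledger).
But premise 9 directly asserts O(¬approve_ledger).
We now have both O(approve_ledger) and O(¬approve_ledger) — approve_ledger is simultaneously obligatory and forbidden, violating the D-axiom.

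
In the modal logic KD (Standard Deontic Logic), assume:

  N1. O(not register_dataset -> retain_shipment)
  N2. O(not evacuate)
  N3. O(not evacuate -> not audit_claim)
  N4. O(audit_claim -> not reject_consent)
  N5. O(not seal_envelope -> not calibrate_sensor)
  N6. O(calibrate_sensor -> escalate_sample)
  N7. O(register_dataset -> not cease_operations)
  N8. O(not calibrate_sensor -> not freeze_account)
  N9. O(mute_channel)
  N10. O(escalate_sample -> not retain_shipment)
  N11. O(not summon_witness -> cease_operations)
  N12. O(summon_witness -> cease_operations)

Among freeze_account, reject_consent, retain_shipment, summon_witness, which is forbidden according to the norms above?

By case analysis on not summon_witness: premise 11 gives O(not summon_witness -> cease_operations) and premise 12 gives O(summon_witness -> cease_operations), so O(cease_operations) either way.
Premise 7, O(register_dataset -> not cease_operations), contraposes to O(cease_operations -> not register_dataset); with O(cease_operations) we get O(not register_dataset).
From O(not register_dataset) and premise 1, O(not register_dataset -> retain_shipment), we obtain O(retain_shipment).
Premise 10 is O(escalate_sample -> not retain_shipment); contrapositively O(retain_shipment -> not escalate_sample). Since O(retain_shipment) holds, K gives O(not escalate_sample).
Premise 6, O(calibrate_sensor -> escalate_sample), contraposes to O(not escalate_sample -> not calibrate_sensor); with O(not escalate_sample) we get O(not calibrate_sensor).
Applying K to premise 8 (O(not calibrate_sensor -> not freeze_account)) and O(not calibrate_sensor) yields O(not freeze_account).
So O(not freeze_account) holds, i.e. freeze_account is forbidden. None of the other listed options is forbidden under the premises.

freeze_account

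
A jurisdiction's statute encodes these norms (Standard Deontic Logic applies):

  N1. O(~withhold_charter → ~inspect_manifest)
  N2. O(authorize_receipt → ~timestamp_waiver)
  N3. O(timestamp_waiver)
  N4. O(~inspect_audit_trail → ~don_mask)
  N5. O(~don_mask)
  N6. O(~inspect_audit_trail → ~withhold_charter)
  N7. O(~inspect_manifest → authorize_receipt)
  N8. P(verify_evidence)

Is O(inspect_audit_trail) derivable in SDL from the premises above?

Yes

From premise 3 we have O(timestamp_waiver).
Premise 2 is O(authorize_receipt → ~timestamp_waiver); contrapositively O(timestamp_waiver → ~authorize_receipt). Since O(timestamp_waiver) holds, K gives O(~authorize_receipt).
The contrapositive of premise 7 (O(~inspect_manifest → authorize_receipt)) is O(~authorize_receipt → inspect_manifest), and O(~authorize_receipt) is already established, so O(inspect_manifest).
Premise 1, O(~withhold_charter → ~inspect_manifest), contraposes to O(inspect_manifest → withhold_charter); with O(inspect_manifest) we get O(withhold_charter).
Premise 6 is O(~inspect_audit_trail → ~withhold_charter); contrapositively O(withhold_charter → inspect_audit_trail). Since O(withhold_charter) holds, K gives O(inspect_audit_trail).
Premises 4, 5, 8 do not contribute to this derivation.
So O(inspect_audit_trail) follows.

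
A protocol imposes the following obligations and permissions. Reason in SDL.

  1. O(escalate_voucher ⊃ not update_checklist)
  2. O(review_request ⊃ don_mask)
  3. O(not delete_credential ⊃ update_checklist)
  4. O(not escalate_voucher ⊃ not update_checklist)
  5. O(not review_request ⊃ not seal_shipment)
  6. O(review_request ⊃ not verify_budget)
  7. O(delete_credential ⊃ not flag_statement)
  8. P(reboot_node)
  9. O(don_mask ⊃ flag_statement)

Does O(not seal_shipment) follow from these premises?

By case analysis on escalate_voucher: premise 1 gives O(escalate_voucher ⊃ not update_checklist) and premise 4 gives O(not escalate_voucher ⊃ not update_checklist), so O(not update_checklist) either way.
Premise 3 is O(not delete_credential ⊃ update_checklist); contrapositively O(not update_checklist ⊃ delete_credential). Since O(not update_checklist) holds, K gives O(delete_credential).
From O(delete_credential) and premise 7, O(delete_credential ⊃ not flag_statement), we obtain O(not flag_statement).
The contrapositive of premise 9 (O(don_mask ⊃ flag_statement)) is O(not flag_statement ⊃ not don_mask), and O(not flag_statement) is already established, so O(not don_mask).
The contrapositive of premise 2 (O(review_request ⊃ don_mask)) is O(not don_mask ⊃ not review_request), and O(not don_mask) is already established, so O(not review_request).
From O(not review_request) and premise 5, O(not review_request ⊃ not seal_shipment), we obtain O(not seal_shipment).
Premises 6, 8 do not contribute to this derivation.
So O(not seal_shipment) follows.

Yes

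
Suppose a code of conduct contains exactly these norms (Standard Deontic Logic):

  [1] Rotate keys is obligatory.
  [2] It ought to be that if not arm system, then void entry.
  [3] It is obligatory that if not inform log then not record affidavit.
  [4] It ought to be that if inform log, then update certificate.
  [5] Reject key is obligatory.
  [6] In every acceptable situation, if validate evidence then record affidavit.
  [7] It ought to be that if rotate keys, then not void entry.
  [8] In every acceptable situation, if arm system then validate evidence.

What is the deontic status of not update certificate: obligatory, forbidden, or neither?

Forbidden

Premise 1 gives O(rotate_keys).
With premise 7, O(rotate_keys → ¬void_entry), the K-axiom yields O(¬void_entry).
The contrapositive of premise 2 (O(¬arm_system → void_entry)) is O(¬void_entry → arm_system), and O(¬void_entry) is already established, so O(arm_system).
From O(arm_system) and premise 8, O(arm_system → validate_evidence), we obtain O(validate_evidence).
Applying K to premise 6 (O(validate_evidence → record_affidavit)) and O(validate_evidence) yields O(record_affidavit).
The contrapositive of premise 3 (O(¬inform_log → ¬record_affidavit)) is O(record_affidavit → inform_log), and O(record_affidavit) is already established, so O(inform_log).
From O(inform_log) and premise 4, O(inform_log → update_certificate), we obtain O(update_certificate).
Premise 5 does not contribute to this derivation.
Thus O(update_certificate), which is F(¬update_certificate): ¬update_certificate is forbidden.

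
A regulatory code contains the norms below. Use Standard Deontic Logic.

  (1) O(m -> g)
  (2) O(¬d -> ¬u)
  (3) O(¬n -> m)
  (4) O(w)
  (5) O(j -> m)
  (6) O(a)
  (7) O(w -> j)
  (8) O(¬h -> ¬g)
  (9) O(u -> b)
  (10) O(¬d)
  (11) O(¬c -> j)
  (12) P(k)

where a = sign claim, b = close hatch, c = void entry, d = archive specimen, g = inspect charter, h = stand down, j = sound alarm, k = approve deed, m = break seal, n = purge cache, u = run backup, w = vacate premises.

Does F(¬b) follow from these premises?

Premise 9 is O(u -> b), but O(u) is not derivable from the premises, so it does not yield O(b).
No other premise forces O(b). An ideal world satisfying every premise can still have ¬b true, so F(¬b) is not derivable.

No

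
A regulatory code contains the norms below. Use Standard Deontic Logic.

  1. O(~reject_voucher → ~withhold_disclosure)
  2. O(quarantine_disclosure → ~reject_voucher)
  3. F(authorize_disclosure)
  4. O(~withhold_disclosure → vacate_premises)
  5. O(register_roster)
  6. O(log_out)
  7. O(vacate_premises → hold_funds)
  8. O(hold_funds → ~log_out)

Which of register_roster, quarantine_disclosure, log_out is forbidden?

From premise 6 we have O(log_out).
The contrapositive of premise 8 (O(hold_funds → ~log_out)) is O(log_out → ~hold_funds), and O(log_out) is already established, so O(~hold_funds).
Premise 7 is O(vacate_premises → hold_funds); contrapositively O(~hold_funds → ~vacate_premises). Since O(~hold_funds) holds, K gives O(~vacate_premises).
Premise 4 is O(~withhold_disclosure → vacate_premises); contrapositively O(~vacate_premises → withhold_disclosure). Since O(~vacate_premises) holds, K gives O(withhold_disclosure).
Premise 1, O(~reject_voucher → ~withhold_disclosure), contraposes to O(withhold_disclosure → reject_voucher); with O(withhold_disclosure) we get O(reject_voucher).
Premise 2, O(quarantine_disclosure → ~reject_voucher), contraposes to O(reject_voucher → ~quarantine_disclosure); with O(reject_voucher) we get O(~quarantine_disclosure).
So O(~quarantine_disclosure) holds, i.e. quarantine_disclosure is forbidden. None of the other listed options is forbidden under the premises.

quarantine_disclosure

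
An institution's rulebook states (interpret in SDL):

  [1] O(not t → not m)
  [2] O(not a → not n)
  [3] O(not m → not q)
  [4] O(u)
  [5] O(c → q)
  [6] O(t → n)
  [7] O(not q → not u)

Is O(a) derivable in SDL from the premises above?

Yes

Premise 4 gives O(u).
Premise 7 is O(not q → not u); contrapositively O(u → q). Since O(u) holds, K gives O(q).
The contrapositive of premise 3 (O(not m → not q)) is O(q → m), and O(q) is already established, so O(m).
The contrapositive of premise 1 (O(not t → not m)) is O(m → t), and O(m) is already established, so O(t).
Applying K to premise 6 (O(t → n)) and O(t) yields O(n).
Premise 2 is O(not a → not n); contrapositively O(n → a). Since O(n) holds, K gives O(a).
Premise 5 does not contribute to this derivation.
So O(a) follows.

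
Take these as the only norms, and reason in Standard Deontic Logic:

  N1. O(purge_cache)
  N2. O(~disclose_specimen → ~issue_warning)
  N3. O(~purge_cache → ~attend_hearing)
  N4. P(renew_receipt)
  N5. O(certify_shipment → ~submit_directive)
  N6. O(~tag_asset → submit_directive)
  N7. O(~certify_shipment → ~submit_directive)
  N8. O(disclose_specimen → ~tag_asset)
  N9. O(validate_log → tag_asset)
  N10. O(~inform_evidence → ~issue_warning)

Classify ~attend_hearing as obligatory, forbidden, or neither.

Premise 3 is O(~purge_cache → ~attend_hearing), but O(~purge_cache) is not derivable from the premises, so it does not yield O(~attend_hearing).
No premise or chain of K-axiom applications forces O(~attend_hearing), and none forces O(attend_hearing). So ~attend_hearing is neither obligatory nor forbidden under these norms.

Neither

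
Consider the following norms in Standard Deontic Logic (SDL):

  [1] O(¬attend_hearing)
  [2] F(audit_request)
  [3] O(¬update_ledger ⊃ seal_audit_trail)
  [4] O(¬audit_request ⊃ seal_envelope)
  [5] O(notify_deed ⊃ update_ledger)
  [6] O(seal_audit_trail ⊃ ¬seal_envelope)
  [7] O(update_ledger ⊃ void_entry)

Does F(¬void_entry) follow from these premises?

F(audit_request) at premise 2 means O(¬audit_request).
From O(¬audit_request) and premise 4, O(¬audit_request ⊃ seal_envelope), we obtain O(seal_envelope).
Premise 6, O(seal_audit_trail ⊃ ¬seal_envelope), contraposes to O(seal_envelope ⊃ ¬seal_audit_trail); with O(seal_envelope) we get O(¬seal_audit_trail).
Premise 3 is O(¬update_ledger ⊃ seal_audit_trail); contrapositively O(¬seal_audit_trail ⊃ update_ledger). Since O(¬seal_audit_trail) holds, K gives O(update_ledger).
From O(update_ledger) and premise 7, O(update_ledger ⊃ void_entry), we obtain O(void_entry).
Premises 1, 5 do not contribute to this derivation.
So O(void_entry) holds, i.e. F(¬void_entry). The claim follows.

Yes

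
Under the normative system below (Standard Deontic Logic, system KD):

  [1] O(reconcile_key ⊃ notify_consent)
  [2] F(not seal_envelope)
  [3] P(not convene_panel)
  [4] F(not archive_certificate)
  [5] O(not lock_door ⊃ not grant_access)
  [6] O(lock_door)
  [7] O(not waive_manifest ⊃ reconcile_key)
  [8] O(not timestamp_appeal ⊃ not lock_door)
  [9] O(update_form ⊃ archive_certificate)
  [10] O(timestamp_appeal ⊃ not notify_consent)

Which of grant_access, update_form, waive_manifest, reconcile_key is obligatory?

waive_manifest

From premise 6 we have O(lock_door).
Premise 8 is O(not timestamp_appeal ⊃ not lock_door); contrapositively O(lock_door ⊃ timestamp_appeal). Since O(lock_door) holds, K gives O(timestamp_appeal).
Applying K to premise 10 (O(timestamp_appeal ⊃ not notify_consent)) and O(timestamp_appeal) yields O(not notify_consent).
The contrapositive of premise 1 (O(reconcile_key ⊃ notify_consent)) is O(not notify_consent ⊃ not reconcile_key), and O(not notify_consent) is already established, so O(not reconcile_key).
Premise 7 is O(not waive_manifest ⊃ reconcile_key); contrapositively O(not reconcile_key ⊃ waive_manifest). Since O(not reconcile_key) holds, K gives O(waive_manifest).
So O(waive_manifest) holds — waive_manifest is obligatory. None of the other listed options is made obligatory by any chain of premises.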